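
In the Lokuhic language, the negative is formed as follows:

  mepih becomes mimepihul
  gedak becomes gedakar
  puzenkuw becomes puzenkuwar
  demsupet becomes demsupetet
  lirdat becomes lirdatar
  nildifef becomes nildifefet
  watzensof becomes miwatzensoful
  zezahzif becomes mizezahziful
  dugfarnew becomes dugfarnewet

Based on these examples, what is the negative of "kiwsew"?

nildifef and zezahzif both end in -f yet inflect differently (nildifefet, mizezahziful), so the final letter is not what conditions the rule; the last vowel is.
"kiwsew" has last vowel 'e'. The stems whose last vowel is 'e' (demsupet → demsupetet, dugfarnew → dugfarnewet, nildifef → nildifefet) add -et.
So kiwsew → kiwsewet.

kiwsewet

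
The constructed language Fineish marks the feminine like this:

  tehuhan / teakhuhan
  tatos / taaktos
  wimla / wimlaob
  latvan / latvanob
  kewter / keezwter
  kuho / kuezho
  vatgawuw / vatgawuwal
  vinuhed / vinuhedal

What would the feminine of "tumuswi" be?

tehuhan and latvan both end in -n yet inflect differently (teakhuhan, latvanob), so the final letter is not what conditions the rule; the first letter is.
"tumuswi" begins with t-. The stems beginning with t- (tehuhan → teakhuhan, tatos → taaktos) insert -ak- after the first vowel.
The other patterns: stems beginning with l- or w- add -ob; stems beginning with k- insert -ez- after the first vowel; stems beginning with v- add -al.
So tumuswi → tuakmuswi.

tuakmuswi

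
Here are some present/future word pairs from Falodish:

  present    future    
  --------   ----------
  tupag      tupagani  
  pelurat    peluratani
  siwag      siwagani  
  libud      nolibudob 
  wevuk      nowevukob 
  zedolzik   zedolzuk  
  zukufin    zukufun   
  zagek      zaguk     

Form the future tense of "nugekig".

wevuk and zedolzik both end in -k yet inflect differently (nowevukob, zedolzuk), so the final letter is not what conditions the rule; the last vowel is.
"nugekig" has last vowel 'i'. The stems whose last vowel is 'i' (zedolzik → zedolzuk, zukufin → zukufun) change the last vowel to 'u'.
So nugekig → nugekug.

nugekug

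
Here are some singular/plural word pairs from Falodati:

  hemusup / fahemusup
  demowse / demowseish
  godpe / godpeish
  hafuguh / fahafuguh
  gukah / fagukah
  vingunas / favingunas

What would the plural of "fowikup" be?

fafowikup

gukah and godpe both begin with g- yet inflect differently (fagukah, godpeish), so the first letter is not what conditions the rule; whether the stem ends in a vowel or a consonant is.
"fowikup" ends in a consonant. The stems ending in a consonant (gukah → fagukah, hemusup → fahemusup, vingunas → favingunas) add the prefix fa-.
The other pattern: stems ending in a vowel add -ish.
So fowikup → fafowikup.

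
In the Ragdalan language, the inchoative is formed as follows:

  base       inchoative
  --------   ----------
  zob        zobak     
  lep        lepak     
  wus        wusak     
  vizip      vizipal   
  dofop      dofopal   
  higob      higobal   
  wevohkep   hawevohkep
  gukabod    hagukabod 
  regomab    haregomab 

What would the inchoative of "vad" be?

"vad" has 1 vowel. The stems with 1 vowel (zob → zobak, lep → lepak, wus → wusak) add -ak.
So vad → vadak.

vadak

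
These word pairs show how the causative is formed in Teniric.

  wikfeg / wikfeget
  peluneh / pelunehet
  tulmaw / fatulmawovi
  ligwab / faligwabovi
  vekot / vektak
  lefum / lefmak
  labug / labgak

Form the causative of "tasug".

wikfeg and labug both end in -g yet inflect differently (wikfeget, labgak), so the final letter is not what conditions the rule; the last vowel is.
"tasug" has last vowel 'u'. The stems whose last vowel is 'u' (lefum → lefmak, labug → labgak) delete the last vowel and add -ak.
The other patterns: stems whose last vowel is 'e' add -et; stems whose last vowel is 'a' add fa- … -ovi around the stem.
So tasug → tasgak.

tasgak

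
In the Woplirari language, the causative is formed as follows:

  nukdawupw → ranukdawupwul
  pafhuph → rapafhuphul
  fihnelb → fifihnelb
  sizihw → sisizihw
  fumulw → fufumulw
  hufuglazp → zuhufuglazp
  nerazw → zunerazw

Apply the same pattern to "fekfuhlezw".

nukdawupw and sizihw both end in -w yet inflect differently (ranukdawupwul, sisizihw), so the final letter is not what conditions the rule; the second-to-last letter is.
"fekfuhlezw" has second-to-last letter 'z'. The stems whose second-to-last letter is 'z' (hufuglazp → zuhufuglazp, nerazw → zunerazw) add the prefix zu-.
So fekfuhlezw → zufekfuhlezw.

zufekfuhlezw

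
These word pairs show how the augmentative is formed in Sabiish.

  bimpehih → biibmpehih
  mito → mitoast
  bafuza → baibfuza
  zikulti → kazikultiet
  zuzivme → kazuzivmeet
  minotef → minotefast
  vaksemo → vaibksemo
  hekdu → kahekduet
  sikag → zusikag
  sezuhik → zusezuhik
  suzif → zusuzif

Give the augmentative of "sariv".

minotef and suzif both end in -f yet inflect differently (minotefast, zusuzif), so the final letter is not what conditions the rule; the first letter is.
"sariv" begins with s-. The stems beginning with s- (sikag → zusikag, suzif → zusuzif, sezuhik → zusezuhik) add the prefix zu-.
So sariv → zusariv.

zusariv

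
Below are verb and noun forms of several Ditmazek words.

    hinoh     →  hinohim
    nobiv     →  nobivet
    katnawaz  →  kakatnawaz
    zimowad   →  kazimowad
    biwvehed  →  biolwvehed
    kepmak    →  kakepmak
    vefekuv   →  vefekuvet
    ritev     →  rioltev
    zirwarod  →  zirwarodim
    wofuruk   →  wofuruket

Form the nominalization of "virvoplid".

"virvoplid" has last vowel 'i'. The one such stem in the data (nobiv → nobivet) adds -et, so the same rule applies.
So virvoplid → virvoplidet.

virvoplidet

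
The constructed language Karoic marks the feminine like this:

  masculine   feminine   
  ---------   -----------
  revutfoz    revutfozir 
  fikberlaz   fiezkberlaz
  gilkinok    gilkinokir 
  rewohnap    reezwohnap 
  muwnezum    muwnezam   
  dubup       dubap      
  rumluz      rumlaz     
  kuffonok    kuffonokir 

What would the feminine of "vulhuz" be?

"vulhuz" has last vowel 'u'. The stems whose last vowel is 'u' (muwnezum → muwnezam, rumluz → rumlaz, dubup → dubap) change the last vowel to 'a'.
The other patterns: stems whose last vowel is 'o' add -ir; stems whose last vowel is 'a' insert -ez- after the first vowel.
So vulhuz → vulhaz.

vulhaz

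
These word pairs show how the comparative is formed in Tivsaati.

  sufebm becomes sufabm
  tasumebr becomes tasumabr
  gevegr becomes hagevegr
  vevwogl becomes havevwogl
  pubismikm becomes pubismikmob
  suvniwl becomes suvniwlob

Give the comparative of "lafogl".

tasumebr and gevegr both end in -r yet inflect differently (tasumabr, hagevegr), so the final letter is not what conditions the rule; the second-to-last letter is.
"lafogl" has second-to-last letter 'g'. The stems whose second-to-last letter is 'g' (gevegr → hagevegr, vevwogl → havevwogl) add the prefix ha-.
The other patterns: stems whose second-to-last letter is 'b' change the last vowel to 'a'; stems whose second-to-last letter is 'k' or 'w' add -ob.
So lafogl → halafogl.

halafogl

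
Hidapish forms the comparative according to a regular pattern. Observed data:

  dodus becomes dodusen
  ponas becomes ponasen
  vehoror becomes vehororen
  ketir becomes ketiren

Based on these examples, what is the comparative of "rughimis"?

rughimisen

Every pair shown (dodus → dodusen, ponas → ponasen, vehoror → vehororen, …) follows the same rule: add -en.
So rughimis → rughimisen.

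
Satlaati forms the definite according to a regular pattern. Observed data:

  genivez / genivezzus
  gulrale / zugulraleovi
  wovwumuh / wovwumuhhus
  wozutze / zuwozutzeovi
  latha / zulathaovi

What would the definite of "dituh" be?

dituhhus

wozutze and genivez both have last vowel 'e' yet inflect differently (zuwozutzeovi, genivezzus), so the last vowel is not what conditions the rule; whether the stem ends in a vowel or a consonant is.
"dituh" ends in a consonant. The stems ending in a consonant (genivez → genivezzus, wovwumuh → wovwumuhhus) double the final consonant and add -us.
The other pattern: stems ending in a vowel add zu- … -ovi around the stem.
So dituh → dituhhus.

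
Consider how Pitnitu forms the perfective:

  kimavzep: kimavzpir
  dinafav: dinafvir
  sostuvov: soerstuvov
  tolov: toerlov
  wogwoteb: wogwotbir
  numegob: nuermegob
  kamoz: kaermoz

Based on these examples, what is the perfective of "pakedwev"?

tolov and dinafav both end in -v yet inflect differently (toerlov, dinafvir), so the final letter is not what conditions the rule; the last vowel is.
"pakedwev" has last vowel 'e'. The stems whose last vowel is 'e' (kimavzep → kimavzpir, wogwoteb → wogwotbir) delete the last vowel and add -ir.
So pakedwev → pakedwvir.

pakedwvir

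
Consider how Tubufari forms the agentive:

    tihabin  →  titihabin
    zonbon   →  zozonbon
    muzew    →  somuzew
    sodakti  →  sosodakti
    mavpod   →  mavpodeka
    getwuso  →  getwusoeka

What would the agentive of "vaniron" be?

vavaniron

"vaniron" ends in -n. The stems ending in -n (tihabin → titihabin, zonbon → zozonbon) repeat the first consonant+vowel as a prefix.
So vaniron → vavaniron.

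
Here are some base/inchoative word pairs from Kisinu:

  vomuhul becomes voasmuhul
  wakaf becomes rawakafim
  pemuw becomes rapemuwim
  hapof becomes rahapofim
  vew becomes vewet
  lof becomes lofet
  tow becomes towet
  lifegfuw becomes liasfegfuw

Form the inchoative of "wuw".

lof and wakaf both end in -f yet inflect differently (lofet, rawakafim), so the final letter is not what conditions the rule; the number of vowels is.
"wuw" has 1 vowel. The stems with 1 vowel (vew → vewet, tow → towet, lof → lofet) add -et.
So wuw → wuwet.

wuwet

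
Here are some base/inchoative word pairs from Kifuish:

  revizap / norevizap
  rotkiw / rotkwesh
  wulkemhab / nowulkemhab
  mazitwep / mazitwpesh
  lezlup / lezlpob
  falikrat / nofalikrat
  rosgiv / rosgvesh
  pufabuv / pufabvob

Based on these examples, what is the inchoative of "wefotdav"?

lezlup and revizap both end in -p yet inflect differently (lezlpob, norevizap), so the final letter is not what conditions the rule; the last vowel is.
"wefotdav" has last vowel 'a'. The stems whose last vowel is 'a' (wulkemhab → nowulkemhab, falikrat → nofalikrat, revizap → norevizap) add the prefix no-.
The other patterns: stems whose last vowel is 'u' delete the last vowel and add -ob; stems whose last vowel is 'e' or 'i' delete the last vowel and add -esh.
So wefotdav → nowefotdav.

nowefotdav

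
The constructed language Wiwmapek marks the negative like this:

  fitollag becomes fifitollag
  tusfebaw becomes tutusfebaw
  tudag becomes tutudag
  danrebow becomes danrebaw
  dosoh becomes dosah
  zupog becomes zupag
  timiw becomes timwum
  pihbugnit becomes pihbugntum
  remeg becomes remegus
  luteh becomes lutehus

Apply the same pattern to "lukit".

tusfebaw and danrebow both end in -w yet inflect differently (tutusfebaw, danrebaw), so the final letter is not what conditions the rule; the last vowel is.
"lukit" has last vowel 'i'. The stems whose last vowel is 'i' (timiw → timwum, pihbugnit → pihbugntum) delete the last vowel and add -um.
So lukit → luktum.

luktum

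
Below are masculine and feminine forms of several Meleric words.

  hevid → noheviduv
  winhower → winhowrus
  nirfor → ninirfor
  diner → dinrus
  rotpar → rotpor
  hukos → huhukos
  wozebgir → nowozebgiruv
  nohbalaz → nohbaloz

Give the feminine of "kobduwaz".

kobduwoz

rotpar and wozebgir both end in -r yet inflect differently (rotpor, nowozebgiruv), so the final letter is not what conditions the rule; the last vowel is.
"kobduwaz" has last vowel 'a'. The stems whose last vowel is 'a' (rotpar → rotpor, nohbalaz → nohbaloz) change the last vowel to 'o'.
So kobduwaz → kobduwoz.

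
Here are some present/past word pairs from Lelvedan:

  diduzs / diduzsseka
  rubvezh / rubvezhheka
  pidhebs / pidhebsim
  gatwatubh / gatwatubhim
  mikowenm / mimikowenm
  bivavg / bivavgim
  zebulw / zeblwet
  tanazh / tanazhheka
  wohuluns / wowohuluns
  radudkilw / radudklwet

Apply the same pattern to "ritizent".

riritizent

"ritizent" has second-to-last letter 'n'. The stems whose second-to-last letter is 'n' (mikowenm → mimikowenm, wohuluns → wowohuluns) repeat the first consonant+vowel as a prefix.
The other patterns: stems whose second-to-last letter is 'l' delete the last vowel and add -et; stems whose second-to-last letter is 'b' or 'v' add -im; stems whose second-to-last letter is 'z' double the final consonant and add -eka.
So ritizent → riritizent.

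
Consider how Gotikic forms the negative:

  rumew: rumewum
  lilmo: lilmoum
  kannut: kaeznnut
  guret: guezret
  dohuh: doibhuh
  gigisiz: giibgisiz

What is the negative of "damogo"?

damogoum

"damogo" ends in -o. The one such stem in the data (lilmo → lilmoum) adds -um, so the same rule applies.
So damogo → damogoum.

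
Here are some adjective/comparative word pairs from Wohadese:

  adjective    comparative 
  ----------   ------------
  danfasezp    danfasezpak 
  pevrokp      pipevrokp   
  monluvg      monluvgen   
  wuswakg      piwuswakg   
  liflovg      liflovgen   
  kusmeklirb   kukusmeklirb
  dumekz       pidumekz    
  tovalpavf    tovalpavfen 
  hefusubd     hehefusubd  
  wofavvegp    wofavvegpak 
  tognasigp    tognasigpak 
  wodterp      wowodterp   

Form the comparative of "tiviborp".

titiviborp

liflovg and wuswakg both end in -g yet inflect differently (liflovgen, piwuswakg), so the final letter is not what conditions the rule; the second-to-last letter is.
"tiviborp" has second-to-last letter 'r'. The stems whose second-to-last letter is 'r' (wodterp → wowodterp, kusmeklirb → kukusmeklirb) repeat the first consonant+vowel as a prefix.
So tiviborp → titiviborp.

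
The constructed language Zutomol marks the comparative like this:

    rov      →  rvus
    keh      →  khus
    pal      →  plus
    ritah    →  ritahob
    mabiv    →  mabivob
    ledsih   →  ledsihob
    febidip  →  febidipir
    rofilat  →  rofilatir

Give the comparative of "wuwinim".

wuwinimir

"wuwinim" has 3 vowels. The stems with 3 vowels (febidip → febidipir, rofilat → rofilatir) add -ir.
So wuwinim → wuwinimir.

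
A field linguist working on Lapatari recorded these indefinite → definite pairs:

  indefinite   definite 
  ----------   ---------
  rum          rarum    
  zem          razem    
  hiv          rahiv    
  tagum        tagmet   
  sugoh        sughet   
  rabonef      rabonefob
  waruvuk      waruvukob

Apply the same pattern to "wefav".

wefvet

rum and tagum both end in -m yet inflect differently (rarum, tagmet), so the final letter is not what conditions the rule; the number of vowels is.
"wefav" has 2 vowels. The stems with 2 vowels (tagum → tagmet, sugoh → sughet) delete the last vowel and add -et.
The other patterns: stems with 1 vowel add the prefix ra-; stems with 3 vowels add -ob.
So wefav → wefvet.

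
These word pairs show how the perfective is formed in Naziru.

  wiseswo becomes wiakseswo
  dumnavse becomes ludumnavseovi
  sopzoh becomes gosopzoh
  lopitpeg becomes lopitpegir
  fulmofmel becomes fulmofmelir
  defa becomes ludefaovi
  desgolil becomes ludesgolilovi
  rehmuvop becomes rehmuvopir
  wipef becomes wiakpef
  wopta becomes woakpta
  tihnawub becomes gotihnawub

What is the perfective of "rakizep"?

wopta and defa both end in -a yet inflect differently (woakpta, ludefaovi), so the final letter is not what conditions the rule; the first letter is.
"rakizep" begins with r-. The one such stem in the data (rehmuvop → rehmuvopir) adds -ir, so the same rule applies.
The other patterns: stems beginning with w- insert -ak- after the first vowel; stems beginning with d- add lu- … -ovi around the stem; stems beginning with s- or t- add the prefix go-.
So rakizep → rakizepir.

rakizepir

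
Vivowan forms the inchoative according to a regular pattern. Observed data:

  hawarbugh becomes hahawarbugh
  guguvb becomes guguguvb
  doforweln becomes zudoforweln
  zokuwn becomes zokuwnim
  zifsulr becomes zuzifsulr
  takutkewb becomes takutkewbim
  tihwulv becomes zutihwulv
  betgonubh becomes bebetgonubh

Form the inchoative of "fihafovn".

fifihafovn

zokuwn and doforweln both end in -n yet inflect differently (zokuwnim, zudoforweln), so the final letter is not what conditions the rule; the second-to-last letter is.
"fihafovn" has second-to-last letter 'v'. The one such stem in the data (guguvb → guguguvb) repeats the first consonant+vowel as a prefix (as do betgonubh, hawarbugh), so the same rule applies.
So fihafovn → fifihafovn.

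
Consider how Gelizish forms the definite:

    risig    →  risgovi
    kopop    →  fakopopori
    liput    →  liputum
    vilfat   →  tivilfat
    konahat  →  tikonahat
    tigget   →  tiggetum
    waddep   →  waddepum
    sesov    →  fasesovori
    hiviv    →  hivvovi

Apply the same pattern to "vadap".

tivadap

sesov and hiviv both end in -v yet inflect differently (fasesovori, hivvovi), so the final letter is not what conditions the rule; the last vowel is.
"vadap" has last vowel 'a'. The stems whose last vowel is 'a' (vilfat → tivilfat, konahat → tikonahat) add the prefix ti-.
So vadap → tivadap.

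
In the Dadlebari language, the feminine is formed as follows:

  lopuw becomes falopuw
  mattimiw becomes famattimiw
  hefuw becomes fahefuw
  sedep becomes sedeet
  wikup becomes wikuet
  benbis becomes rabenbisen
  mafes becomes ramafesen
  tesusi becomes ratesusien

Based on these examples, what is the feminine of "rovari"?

"rovari" ends in -i. The one such stem in the data (tesusi → ratesusien) adds ra- … -en around the stem, so the same rule applies.
The other patterns: stems ending in -w add the prefix fa-; stems ending in -p drop the final letter and add -et.
So rovari → rarovarien.

rarovarien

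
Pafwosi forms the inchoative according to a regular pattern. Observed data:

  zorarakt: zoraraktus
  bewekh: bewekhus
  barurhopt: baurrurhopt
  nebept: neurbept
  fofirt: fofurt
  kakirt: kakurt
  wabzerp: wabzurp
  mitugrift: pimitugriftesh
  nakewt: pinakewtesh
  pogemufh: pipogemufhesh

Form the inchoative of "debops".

deurbops

"debops" has second-to-last letter 'p'. The stems whose second-to-last letter is 'p' (barurhopt → baurrurhopt, nebept → neurbept) insert -ur- after the first vowel.
The other patterns: stems whose second-to-last letter is 'k' add -us; stems whose second-to-last letter is 'r' change the last vowel to 'u'; stems whose second-to-last letter is 'f' or 'w' add pi- … -esh around the stem.
So debops → deurbops.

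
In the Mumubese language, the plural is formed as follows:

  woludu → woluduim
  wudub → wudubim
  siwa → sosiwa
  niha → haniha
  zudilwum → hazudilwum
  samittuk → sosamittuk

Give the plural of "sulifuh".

sosulifuh

"sulifuh" begins with s-. The stems beginning with s- (samittuk → sosamittuk, siwa → sosiwa) add the prefix so-.
The other patterns: stems beginning with w- add -im; stems beginning with n- or z- add the prefix ha-.
So sulifuh → sosulifuh.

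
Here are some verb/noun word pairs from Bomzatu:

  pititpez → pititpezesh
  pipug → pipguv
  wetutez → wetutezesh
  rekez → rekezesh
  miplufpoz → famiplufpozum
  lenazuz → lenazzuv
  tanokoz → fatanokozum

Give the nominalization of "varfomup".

"varfomup" has last vowel 'u'. The stems whose last vowel is 'u' (pipug → pipguv, lenazuz → lenazzuv) delete the last vowel and add -uv.
So varfomup → varfompuv.

varfompuv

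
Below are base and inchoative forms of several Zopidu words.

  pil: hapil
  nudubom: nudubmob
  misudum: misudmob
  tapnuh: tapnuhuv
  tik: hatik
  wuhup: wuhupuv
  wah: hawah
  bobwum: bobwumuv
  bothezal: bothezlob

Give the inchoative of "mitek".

mitekuv

wah and tapnuh both end in -h yet inflect differently (hawah, tapnuhuv), so the final letter is not what conditions the rule; the number of vowels is.
"mitek" has 2 vowels. The stems with 2 vowels (tapnuh → tapnuhuv, wuhup → wuhupuv, bobwum → bobwumuv) add -uv.
The other patterns: stems with 1 vowel add the prefix ha-; stems with 3 vowels delete the last vowel and add -ob.
So mitek → mitekuv.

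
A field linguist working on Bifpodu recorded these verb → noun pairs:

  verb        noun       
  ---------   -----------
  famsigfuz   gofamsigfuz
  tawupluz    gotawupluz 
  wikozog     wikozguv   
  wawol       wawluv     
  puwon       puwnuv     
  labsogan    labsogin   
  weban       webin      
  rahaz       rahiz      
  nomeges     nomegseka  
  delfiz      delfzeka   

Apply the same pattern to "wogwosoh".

wogwoshuv

"wogwosoh" has last vowel 'o'. The stems whose last vowel is 'o' (wikozog → wikozguv, wawol → wawluv, puwon → puwnuv) delete the last vowel and add -uv.
So wogwosoh → wogwoshuv.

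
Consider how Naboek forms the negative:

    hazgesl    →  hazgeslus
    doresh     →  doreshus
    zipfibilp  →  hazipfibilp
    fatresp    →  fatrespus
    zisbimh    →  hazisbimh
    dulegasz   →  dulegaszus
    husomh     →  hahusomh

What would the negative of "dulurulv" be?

hadulurulv

doresh and zisbimh both end in -h yet inflect differently (doreshus, hazisbimh), so the final letter is not what conditions the rule; the second-to-last letter is.
"dulurulv" has second-to-last letter 'l'. The one such stem in the data (zipfibilp → hazipfibilp) adds the prefix ha-, so the same rule applies.
So dulurulv → hadulurulv.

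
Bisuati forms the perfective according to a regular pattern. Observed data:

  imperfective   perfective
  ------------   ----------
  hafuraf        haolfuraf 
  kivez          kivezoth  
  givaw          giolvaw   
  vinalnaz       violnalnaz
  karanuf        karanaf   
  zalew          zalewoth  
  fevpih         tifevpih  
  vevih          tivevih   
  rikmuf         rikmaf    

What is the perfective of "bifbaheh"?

bifbahehoth

karanuf and hafuraf both end in -f yet inflect differently (karanaf, haolfuraf), so the final letter is not what conditions the rule; the last vowel is.
"bifbaheh" has last vowel 'e'. The stems whose last vowel is 'e' (zalew → zalewoth, kivez → kivezoth) add -oth.
The other patterns: stems whose last vowel is 'u' change the last vowel to 'a'; stems whose last vowel is 'a' insert -ol- after the first vowel; stems whose last vowel is 'i' add the prefix ti-.
So bifbaheh → bifbahehoth.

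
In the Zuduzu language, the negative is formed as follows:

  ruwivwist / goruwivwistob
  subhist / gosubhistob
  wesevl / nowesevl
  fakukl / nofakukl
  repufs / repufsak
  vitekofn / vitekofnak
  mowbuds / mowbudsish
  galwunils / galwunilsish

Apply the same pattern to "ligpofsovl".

"ligpofsovl" has second-to-last letter 'v'. The one such stem in the data (wesevl → nowesevl) adds the prefix no-, so the same rule applies.
The other patterns: stems whose second-to-last letter is 's' add go- … -ob around the stem; stems whose second-to-last letter is 'f' add -ak; stems whose second-to-last letter is 'd' or 'l' add -ish.
So ligpofsovl → noligpofsovl.

noligpofsovl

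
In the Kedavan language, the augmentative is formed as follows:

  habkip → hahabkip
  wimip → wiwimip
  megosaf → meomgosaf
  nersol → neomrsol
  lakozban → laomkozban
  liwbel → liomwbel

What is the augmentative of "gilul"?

habkip and nersol both have 2 vowels yet inflect differently (hahabkip, neomrsol), so the number of vowels is not what conditions the rule; the final letter is.
"gilul" ends in -l. The stems ending in -l (nersol → neomrsol, liwbel → liomwbel) insert -om- after the first vowel.
The other pattern: stems ending in -p repeat the first consonant+vowel as a prefix.
So gilul → giomlul.

giomlul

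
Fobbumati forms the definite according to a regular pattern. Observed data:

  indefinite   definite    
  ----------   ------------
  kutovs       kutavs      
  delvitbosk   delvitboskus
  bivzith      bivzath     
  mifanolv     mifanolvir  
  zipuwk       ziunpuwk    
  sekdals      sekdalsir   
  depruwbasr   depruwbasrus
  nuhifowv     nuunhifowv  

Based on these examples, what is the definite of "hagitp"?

hagatp

mifanolv and nuhifowv both end in -v yet inflect differently (mifanolvir, nuunhifowv), so the final letter is not what conditions the rule; the second-to-last letter is.
"hagitp" has second-to-last letter 't'. The one such stem in the data (bivzith → bivzath) changes the last vowel to 'a' (as does kutovs), so the same rule applies.
The other patterns: stems whose second-to-last letter is 's' add -us; stems whose second-to-last letter is 'l' add -ir; stems whose second-to-last letter is 'w' insert -un- after the first vowel.
So hagitp → hagatp.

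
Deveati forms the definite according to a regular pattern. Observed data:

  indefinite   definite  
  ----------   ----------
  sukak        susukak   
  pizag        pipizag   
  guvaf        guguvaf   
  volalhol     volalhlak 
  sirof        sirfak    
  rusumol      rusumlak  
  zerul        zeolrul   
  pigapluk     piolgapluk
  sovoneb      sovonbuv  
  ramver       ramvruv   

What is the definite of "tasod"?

guvaf and sirof both end in -f yet inflect differently (guguvaf, sirfak), so the final letter is not what conditions the rule; the last vowel is.
"tasod" has last vowel 'o'. The stems whose last vowel is 'o' (volalhol → volalhlak, sirof → sirfak, rusumol → rusumlak) delete the last vowel and add -ak.
So tasod → tasdak.

tasdak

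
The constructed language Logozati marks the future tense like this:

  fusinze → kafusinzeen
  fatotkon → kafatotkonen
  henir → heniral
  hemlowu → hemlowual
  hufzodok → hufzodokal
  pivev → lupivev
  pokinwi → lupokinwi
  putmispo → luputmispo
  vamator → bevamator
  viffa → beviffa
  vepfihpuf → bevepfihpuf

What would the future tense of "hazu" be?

henir and vamator both end in -r yet inflect differently (heniral, bevamator), so the final letter is not what conditions the rule; the first letter is.
"hazu" begins with h-. The stems beginning with h- (henir → heniral, hemlowu → hemlowual, hufzodok → hufzodokal) add -al.
The other patterns: stems beginning with f- add ka- … -en around the stem; stems beginning with p- add the prefix lu-; stems beginning with v- add the prefix be-.
So hazu → hazual.

hazual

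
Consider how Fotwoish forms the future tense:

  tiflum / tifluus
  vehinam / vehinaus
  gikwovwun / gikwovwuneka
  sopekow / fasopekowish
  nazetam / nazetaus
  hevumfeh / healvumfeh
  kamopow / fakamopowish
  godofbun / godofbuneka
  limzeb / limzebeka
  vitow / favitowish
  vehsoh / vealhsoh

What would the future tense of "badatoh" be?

"badatoh" ends in -h. The stems ending in -h (vehsoh → vealhsoh, hevumfeh → healvumfeh) insert -al- after the first vowel.
So badatoh → baaldatoh.

baaldatoh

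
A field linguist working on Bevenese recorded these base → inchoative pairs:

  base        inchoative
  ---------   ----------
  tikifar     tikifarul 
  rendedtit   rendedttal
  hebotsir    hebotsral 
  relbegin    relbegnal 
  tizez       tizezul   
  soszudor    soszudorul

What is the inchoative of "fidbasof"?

"fidbasof" has last vowel 'o'. The one such stem in the data (soszudor → soszudorul) adds -ul, so the same rule applies.
The other pattern: stems whose last vowel is 'i' delete the last vowel and add -al.
So fidbasof → fidbasoful.

fidbasoful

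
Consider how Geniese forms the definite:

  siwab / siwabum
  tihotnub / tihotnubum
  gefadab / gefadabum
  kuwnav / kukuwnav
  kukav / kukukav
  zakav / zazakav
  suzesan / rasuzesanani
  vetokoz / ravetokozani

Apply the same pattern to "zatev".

zazatev

"zatev" ends in -v. The stems ending in -v (kuwnav → kukuwnav, kukav → kukukav, zakav → zazakav) repeat the first consonant+vowel as a prefix.
So zatev → zazatev.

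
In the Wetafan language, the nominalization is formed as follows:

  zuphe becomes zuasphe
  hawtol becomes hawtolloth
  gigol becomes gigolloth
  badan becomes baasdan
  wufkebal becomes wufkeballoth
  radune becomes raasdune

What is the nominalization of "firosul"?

wufkebal and badan both have last vowel 'a' yet inflect differently (wufkeballoth, baasdan), so the last vowel is not what conditions the rule; the final letter is.
"firosul" ends in -l. The stems ending in -l (hawtol → hawtolloth, gigol → gigolloth, wufkebal → wufkeballoth) double the final consonant and add -oth.
The other pattern: stems ending in -e or -n insert -as- after the first vowel.
So firosul → firosulloth.

firosulloth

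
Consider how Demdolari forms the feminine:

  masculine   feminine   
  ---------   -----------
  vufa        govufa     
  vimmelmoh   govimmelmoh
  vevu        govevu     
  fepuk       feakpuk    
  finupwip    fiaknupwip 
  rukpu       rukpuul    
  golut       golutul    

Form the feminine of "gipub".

vevu and rukpu both end in -u yet inflect differently (govevu, rukpuul), so the final letter is not what conditions the rule; the first letter is.
"gipub" begins with g-. The one such stem in the data (golut → golutul) adds -ul, so the same rule applies.
The other patterns: stems beginning with v- add the prefix go-; stems beginning with f- insert -ak- after the first vowel.
So gipub → gipubul.

gipubul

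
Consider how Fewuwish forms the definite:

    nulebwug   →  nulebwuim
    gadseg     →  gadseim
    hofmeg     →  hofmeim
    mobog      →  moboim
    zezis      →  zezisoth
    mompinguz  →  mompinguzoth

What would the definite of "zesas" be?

zesasoth

nulebwug and mompinguz both have last vowel 'u' yet inflect differently (nulebwuim, mompinguzoth), so the last vowel is not what conditions the rule; the final letter is.
"zesas" ends in -s. The one such stem in the data (zezis → zezisoth) adds -oth, so the same rule applies.
The other pattern: stems ending in -g drop the final letter and add -im.
So zesas → zesasoth.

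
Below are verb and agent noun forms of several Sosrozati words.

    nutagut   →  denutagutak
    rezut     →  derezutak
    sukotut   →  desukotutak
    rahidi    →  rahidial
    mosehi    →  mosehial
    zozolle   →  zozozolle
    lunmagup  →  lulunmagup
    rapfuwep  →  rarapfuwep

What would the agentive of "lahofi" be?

nutagut and lunmagup both have last vowel 'u' yet inflect differently (denutagutak, lulunmagup), so the last vowel is not what conditions the rule; the final letter is.
"lahofi" ends in -i. The stems ending in -i (rahidi → rahidial, mosehi → mosehial) add -al.
So lahofi → lahofial.

lahofial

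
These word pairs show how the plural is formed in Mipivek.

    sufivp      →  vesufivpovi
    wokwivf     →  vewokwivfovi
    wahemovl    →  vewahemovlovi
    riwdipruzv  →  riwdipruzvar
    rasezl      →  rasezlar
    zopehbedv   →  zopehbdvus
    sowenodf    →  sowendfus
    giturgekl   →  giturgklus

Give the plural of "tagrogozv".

tagrogozvar

wahemovl and rasezl both end in -l yet inflect differently (vewahemovlovi, rasezlar), so the final letter is not what conditions the rule; the second-to-last letter is.
"tagrogozv" has second-to-last letter 'z'. The stems whose second-to-last letter is 'z' (riwdipruzv → riwdipruzvar, rasezl → rasezlar) add -ar.
So tagrogozv → tagrogozvar.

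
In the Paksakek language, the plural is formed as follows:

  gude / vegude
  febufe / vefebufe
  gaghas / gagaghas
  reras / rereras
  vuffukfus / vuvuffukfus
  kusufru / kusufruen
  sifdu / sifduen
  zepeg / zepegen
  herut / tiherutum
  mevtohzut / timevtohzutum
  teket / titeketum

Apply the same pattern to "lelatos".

lelelatos

"lelatos" ends in -s. The stems ending in -s (gaghas → gagaghas, reras → rereras, vuffukfus → vuvuffukfus) repeat the first consonant+vowel as a prefix.
The other patterns: stems ending in -e add the prefix ve-; stems ending in -g or -u add -en; stems ending in -t add ti- … -um around the stem.
So lelatos → lelelatos.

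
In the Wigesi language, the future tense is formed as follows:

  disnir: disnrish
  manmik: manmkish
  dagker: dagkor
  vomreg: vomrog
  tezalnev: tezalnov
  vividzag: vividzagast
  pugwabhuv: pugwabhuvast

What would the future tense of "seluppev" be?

seluppov

"seluppev" has last vowel 'e'. The stems whose last vowel is 'e' (dagker → dagkor, vomreg → vomrog, tezalnev → tezalnov) change the last vowel to 'o'.
So seluppev → seluppov.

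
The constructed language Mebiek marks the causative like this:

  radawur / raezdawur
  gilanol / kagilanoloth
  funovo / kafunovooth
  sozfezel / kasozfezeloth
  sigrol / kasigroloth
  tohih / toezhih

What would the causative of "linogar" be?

"linogar" ends in -r. The one such stem in the data (radawur → raezdawur) inserts -ez- after the first vowel (as does tohih), so the same rule applies.
The other pattern: stems ending in -l or -o add ka- … -oth around the stem.
So linogar → lieznogar.

lieznogar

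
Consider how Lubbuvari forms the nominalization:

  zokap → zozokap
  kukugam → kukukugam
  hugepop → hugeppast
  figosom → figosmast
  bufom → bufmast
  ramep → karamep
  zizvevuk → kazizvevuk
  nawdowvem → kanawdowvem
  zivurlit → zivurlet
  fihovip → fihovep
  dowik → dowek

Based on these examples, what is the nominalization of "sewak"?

"sewak" has last vowel 'a'. The stems whose last vowel is 'a' (zokap → zozokap, kukugam → kukukugam) repeat the first consonant+vowel as a prefix.
The other patterns: stems whose last vowel is 'o' delete the last vowel and add -ast; stems whose last vowel is 'e' or 'u' add the prefix ka-; stems whose last vowel is 'i' change the last vowel to 'e'.
So sewak → sesewak.

sesewak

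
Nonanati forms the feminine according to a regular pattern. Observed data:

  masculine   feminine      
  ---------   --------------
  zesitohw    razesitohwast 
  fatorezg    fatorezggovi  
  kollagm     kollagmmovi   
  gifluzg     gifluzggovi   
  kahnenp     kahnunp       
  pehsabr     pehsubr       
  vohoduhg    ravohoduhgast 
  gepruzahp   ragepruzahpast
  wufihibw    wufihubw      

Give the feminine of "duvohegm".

gifluzg and vohoduhg both end in -g yet inflect differently (gifluzggovi, ravohoduhgast), so the final letter is not what conditions the rule; the second-to-last letter is.
"duvohegm" has second-to-last letter 'g'. The one such stem in the data (kollagm → kollagmmovi) doubles the final consonant and adds -ovi (as do gifluzg, fatorezg), so the same rule applies.
The other patterns: stems whose second-to-last letter is 'h' add ra- … -ast around the stem; stems whose second-to-last letter is 'b' or 'n' change the last vowel to 'u'.
So duvohegm → duvohegmmovi.

duvohegmmovi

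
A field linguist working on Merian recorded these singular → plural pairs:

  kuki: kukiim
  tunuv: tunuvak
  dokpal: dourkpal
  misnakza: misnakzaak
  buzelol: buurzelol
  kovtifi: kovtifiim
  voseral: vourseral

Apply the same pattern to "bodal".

voseral and misnakza both have last vowel 'a' yet inflect differently (vourseral, misnakzaak), so the last vowel is not what conditions the rule; the final letter is.
"bodal" ends in -l. The stems ending in -l (voseral → vourseral, dokpal → dourkpal, buzelol → buurzelol) insert -ur- after the first vowel.
The other patterns: stems ending in -i add -im; stems ending in -a or -v add -ak.
So bodal → bourdal.

bourdal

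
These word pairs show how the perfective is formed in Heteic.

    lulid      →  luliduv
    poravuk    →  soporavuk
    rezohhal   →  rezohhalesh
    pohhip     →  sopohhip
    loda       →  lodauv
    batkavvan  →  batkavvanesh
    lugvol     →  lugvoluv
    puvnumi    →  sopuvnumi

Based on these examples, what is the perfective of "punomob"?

"punomob" begins with p-. The stems beginning with p- (pohhip → sopohhip, puvnumi → sopuvnumi, poravuk → soporavuk) add the prefix so-.
So punomob → sopunomob.

sopunomob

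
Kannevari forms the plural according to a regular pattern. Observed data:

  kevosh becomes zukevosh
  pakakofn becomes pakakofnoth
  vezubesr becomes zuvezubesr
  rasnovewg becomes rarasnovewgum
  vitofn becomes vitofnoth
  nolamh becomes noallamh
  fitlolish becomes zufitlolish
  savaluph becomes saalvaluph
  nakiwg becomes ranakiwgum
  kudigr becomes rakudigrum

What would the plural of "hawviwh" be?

rahawviwhum

savaluph and fitlolish both end in -h yet inflect differently (saalvaluph, zufitlolish), so the final letter is not what conditions the rule; the second-to-last letter is.
"hawviwh" has second-to-last letter 'w'. The stems whose second-to-last letter is 'w' (rasnovewg → rarasnovewgum, nakiwg → ranakiwgum) add ra- … -um around the stem.
So hawviwh → rahawviwhum.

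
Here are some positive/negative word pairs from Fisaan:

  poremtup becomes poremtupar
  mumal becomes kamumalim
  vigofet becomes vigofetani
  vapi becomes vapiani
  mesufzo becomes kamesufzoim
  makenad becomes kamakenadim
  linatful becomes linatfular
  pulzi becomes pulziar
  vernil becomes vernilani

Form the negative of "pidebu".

pidebuar

vernil and mumal both end in -l yet inflect differently (vernilani, kamumalim), so the final letter is not what conditions the rule; the first letter is.
"pidebu" begins with p-. The stems beginning with p- (pulzi → pulziar, poremtup → poremtupar) add -ar.
The other patterns: stems beginning with v- add -ani; stems beginning with m- add ka- … -im around the stem.
So pidebu → pidebuar.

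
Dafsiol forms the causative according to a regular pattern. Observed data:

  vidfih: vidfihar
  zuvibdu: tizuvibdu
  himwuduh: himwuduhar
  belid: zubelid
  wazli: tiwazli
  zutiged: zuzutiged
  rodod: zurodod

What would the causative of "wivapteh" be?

wivaptehar

vidfih and belid both have last vowel 'i' yet inflect differently (vidfihar, zubelid), so the last vowel is not what conditions the rule; the final letter is.
"wivapteh" ends in -h. The stems ending in -h (himwuduh → himwuduhar, vidfih → vidfihar) add -ar.
The other patterns: stems ending in -d add the prefix zu-; stems ending in -i or -u add the prefix ti-.
So wivapteh → wivaptehar.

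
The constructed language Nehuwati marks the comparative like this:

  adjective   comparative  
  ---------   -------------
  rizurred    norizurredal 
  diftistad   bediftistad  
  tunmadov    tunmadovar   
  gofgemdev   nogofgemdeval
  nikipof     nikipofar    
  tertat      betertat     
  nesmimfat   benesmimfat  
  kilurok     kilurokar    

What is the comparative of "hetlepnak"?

tunmadov and gofgemdev both end in -v yet inflect differently (tunmadovar, nogofgemdeval), so the final letter is not what conditions the rule; the last vowel is.
"hetlepnak" has last vowel 'a'. The stems whose last vowel is 'a' (tertat → betertat, diftistad → bediftistad, nesmimfat → benesmimfat) add the prefix be-.
The other patterns: stems whose last vowel is 'o' add -ar; stems whose last vowel is 'e' add no- … -al around the stem.
So hetlepnak → behetlepnak.

behetlepnak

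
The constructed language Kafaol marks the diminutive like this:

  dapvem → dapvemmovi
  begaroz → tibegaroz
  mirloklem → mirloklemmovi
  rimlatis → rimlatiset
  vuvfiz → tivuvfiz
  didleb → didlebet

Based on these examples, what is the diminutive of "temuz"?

"temuz" ends in -z. The stems ending in -z (begaroz → tibegaroz, vuvfiz → tivuvfiz) add the prefix ti-.
The other patterns: stems ending in -m double the final consonant and add -ovi; stems ending in -b or -s add -et.
So temuz → titemuz.

titemuz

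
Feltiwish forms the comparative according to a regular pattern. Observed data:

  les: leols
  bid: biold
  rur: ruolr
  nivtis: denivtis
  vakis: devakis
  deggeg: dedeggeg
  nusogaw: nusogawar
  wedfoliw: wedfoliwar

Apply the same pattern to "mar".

les and nivtis both end in -s yet inflect differently (leols, denivtis), so the final letter is not what conditions the rule; the number of vowels is.
"mar" has 1 vowel. The stems with 1 vowel (les → leols, bid → biold, rur → ruolr) insert -ol- after the first vowel.
The other patterns: stems with 2 vowels add the prefix de-; stems with 3 vowels add -ar.
So mar → maolr.

maolr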